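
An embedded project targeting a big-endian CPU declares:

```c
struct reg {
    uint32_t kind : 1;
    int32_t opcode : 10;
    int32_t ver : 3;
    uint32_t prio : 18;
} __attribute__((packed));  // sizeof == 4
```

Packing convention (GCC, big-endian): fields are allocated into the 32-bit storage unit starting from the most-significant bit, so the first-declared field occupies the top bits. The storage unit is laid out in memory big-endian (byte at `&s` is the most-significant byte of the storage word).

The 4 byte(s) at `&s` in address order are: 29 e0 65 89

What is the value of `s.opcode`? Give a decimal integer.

[0]=0x29 [1]=0xe0 [2]=0x65 [3]=0x89 (big-endian) → word 0x29e06589
kind:1 @ bit 31 → (0x29e06589>>31)&0x1 = 0x0
opcode:10 @ bit 21 → (0x29e06589>>21)&0x3ff = 0x14f  ←
ver:3 @ bit 18 → (0x29e06589>>18)&0x7 = 0x0
prio:18 @ bit 0 → (0x29e06589>>0)&0x3ffff = 0x6589
opcode signed 10b, MSB=0: value = 335

335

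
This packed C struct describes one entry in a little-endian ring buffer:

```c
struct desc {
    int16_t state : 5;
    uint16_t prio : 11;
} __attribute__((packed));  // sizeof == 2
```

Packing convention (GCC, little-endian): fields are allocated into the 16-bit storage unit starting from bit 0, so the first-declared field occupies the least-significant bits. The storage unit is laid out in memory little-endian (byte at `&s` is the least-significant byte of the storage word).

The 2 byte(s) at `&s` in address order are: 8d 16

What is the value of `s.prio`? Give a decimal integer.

[0]=0x8d [1]=0x16 (little-endian) → word 0x168d
state [0+:5] = (word>>0) & 0x1f = 13
prio [5+:11] = (word>>5) & 0x7ff = 180  ←

180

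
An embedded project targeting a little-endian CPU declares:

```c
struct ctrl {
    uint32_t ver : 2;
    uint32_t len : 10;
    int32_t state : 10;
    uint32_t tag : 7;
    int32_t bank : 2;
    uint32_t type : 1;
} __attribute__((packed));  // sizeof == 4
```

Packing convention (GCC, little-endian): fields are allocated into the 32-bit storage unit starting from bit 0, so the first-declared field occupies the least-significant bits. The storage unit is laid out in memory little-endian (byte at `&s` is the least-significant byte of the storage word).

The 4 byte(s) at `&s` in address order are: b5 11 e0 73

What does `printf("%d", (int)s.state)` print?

[0]=0xb5 [1]=0x11 [2]=0xe0 [3]=0x73 (little-endian) → word 0x73e011b5
ver [0+:2] = (word>>0) & 0x3 = 1
len [2+:10] = (word>>2) & 0x3ff = 109
state [12+:10] = (word>>12) & 0x3ff = 513  ←
tag [22+:7] = (word>>22) & 0x7f = 79
bank [29+:2] = (word>>29) & 0x3 = 3
type [31+:1] = (word>>31) & 0x1 = 0
state signed 10b, MSB=1: 513 - 1024 = -511

-511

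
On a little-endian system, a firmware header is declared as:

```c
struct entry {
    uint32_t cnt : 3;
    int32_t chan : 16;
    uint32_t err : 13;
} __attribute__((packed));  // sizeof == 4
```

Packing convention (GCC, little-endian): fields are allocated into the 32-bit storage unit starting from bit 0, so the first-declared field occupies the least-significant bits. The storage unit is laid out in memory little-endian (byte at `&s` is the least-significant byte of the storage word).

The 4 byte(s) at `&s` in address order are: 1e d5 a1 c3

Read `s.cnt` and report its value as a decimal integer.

[0]=0x1e [1]=0xd5 [2]=0xa1 [3]=0xc3 (little-endian) → word 0xc3a1d51e
cnt [0+:3] = (word>>0) & 0x7 = 6  ←
chan [3+:16] = (word>>3) & 0xffff = 15011
err [19+:13] = (word>>19) & 0x1fff = 6260

6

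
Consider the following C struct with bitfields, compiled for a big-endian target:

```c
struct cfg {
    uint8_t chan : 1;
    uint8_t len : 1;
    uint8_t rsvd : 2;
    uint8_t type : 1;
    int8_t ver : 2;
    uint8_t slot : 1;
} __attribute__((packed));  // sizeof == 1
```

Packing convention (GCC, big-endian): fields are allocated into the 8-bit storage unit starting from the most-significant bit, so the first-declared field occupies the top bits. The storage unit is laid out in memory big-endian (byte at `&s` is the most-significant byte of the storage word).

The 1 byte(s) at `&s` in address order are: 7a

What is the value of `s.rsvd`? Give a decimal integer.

3

[0]=0x7a (big-endian) → word 0x7a
chan [7+:1] = (word>>7) & 0x1 = 0
len [6+:1] = (word>>6) & 0x1 = 1
rsvd [4+:2] = (word>>4) & 0x3 = 3  ←
type [3+:1] = (word>>3) & 0x1 = 1
ver [1+:2] = (word>>1) & 0x3 = 1
slot [0+:1] = (word>>0) & 0x1 = 0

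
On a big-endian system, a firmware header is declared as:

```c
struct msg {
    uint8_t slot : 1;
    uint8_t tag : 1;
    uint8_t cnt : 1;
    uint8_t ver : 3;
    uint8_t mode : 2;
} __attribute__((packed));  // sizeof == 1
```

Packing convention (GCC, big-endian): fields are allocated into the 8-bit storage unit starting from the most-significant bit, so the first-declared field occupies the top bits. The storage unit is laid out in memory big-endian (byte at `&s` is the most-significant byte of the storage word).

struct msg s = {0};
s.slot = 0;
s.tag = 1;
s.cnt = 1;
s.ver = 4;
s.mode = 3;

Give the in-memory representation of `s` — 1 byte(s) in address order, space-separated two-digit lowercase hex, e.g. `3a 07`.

slot (1b) val=0 bits=0x0 at bit 7: 0x00
tag (1b) val=1 bits=0x1 at bit 6: 0x40
cnt (1b) val=1 bits=0x1 at bit 5: 0x60
ver (3b) val=4 bits=0x4 at bit 2: 0x70
mode (2b) val=3 bits=0x3 at bit 0: 0x73
word = 0x73 → big-endian bytes:
  [0]=0x73

73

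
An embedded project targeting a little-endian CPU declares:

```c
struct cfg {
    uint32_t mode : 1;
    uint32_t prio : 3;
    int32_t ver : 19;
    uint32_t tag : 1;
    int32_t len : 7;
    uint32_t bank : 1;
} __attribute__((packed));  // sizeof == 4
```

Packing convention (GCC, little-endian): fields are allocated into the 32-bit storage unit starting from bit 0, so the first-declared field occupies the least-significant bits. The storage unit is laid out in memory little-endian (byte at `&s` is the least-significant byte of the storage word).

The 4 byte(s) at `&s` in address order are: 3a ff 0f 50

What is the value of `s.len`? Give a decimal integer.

[0]=0x3a [1]=0xff [2]=0x0f [3]=0x50 (little-endian) → word 0x500fff3a
mode:1 @ bit 0 → (0x500fff3a>>0)&0x1 = 0x0
prio:3 @ bit 1 → (0x500fff3a>>1)&0x7 = 0x5
ver:19 @ bit 4 → (0x500fff3a>>4)&0x7ffff = 0xfff3
tag:1 @ bit 23 → (0x500fff3a>>23)&0x1 = 0x0
len:7 @ bit 24 → (0x500fff3a>>24)&0x7f = 0x50  ←
bank:1 @ bit 31 → (0x500fff3a>>31)&0x1 = 0x0
len signed 7b, MSB=1: 80 - 128 = -48

-48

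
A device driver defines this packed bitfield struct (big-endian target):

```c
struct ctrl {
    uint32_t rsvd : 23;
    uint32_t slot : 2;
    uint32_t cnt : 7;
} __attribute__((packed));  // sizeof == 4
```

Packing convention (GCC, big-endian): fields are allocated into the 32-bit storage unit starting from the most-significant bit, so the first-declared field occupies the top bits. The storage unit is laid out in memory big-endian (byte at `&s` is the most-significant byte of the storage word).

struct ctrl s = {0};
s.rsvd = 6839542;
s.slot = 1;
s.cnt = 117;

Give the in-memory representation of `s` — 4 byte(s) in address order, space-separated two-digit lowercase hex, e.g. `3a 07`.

d0 b9 ec f5

[9+:23] rsvd=6839542 & 0x7fffff = 0x685cf6; word=0xd0b9ec00
[7+:2] slot=1 & 0x3 = 0x1; word=0xd0b9ec80
[0+:7] cnt=117 & 0x7f = 0x75; word=0xd0b9ecf5
word = 0xd0b9ecf5 → big-endian bytes:
  [0]=0xd0  [1]=0xb9  [2]=0xec  [3]=0xf5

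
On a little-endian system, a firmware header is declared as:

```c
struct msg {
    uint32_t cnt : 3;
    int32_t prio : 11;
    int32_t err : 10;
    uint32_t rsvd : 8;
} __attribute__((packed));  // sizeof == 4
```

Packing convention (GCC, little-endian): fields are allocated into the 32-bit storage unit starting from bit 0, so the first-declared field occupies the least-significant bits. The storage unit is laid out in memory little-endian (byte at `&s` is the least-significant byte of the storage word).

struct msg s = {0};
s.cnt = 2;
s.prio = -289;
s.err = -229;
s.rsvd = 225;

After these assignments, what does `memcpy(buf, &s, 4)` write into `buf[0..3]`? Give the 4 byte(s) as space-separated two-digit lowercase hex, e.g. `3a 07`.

cnt (3b) val=2 bits=0x2 at bit 0: 0x00000002
prio (11b) val=-289 bits=0x6df at bit 3: 0x000036fa
err (10b) val=-229 bits=0x31b at bit 14: 0x00c6f6fa
rsvd (8b) val=225 bits=0xe1 at bit 24: 0xe1c6f6fa
word = 0xe1c6f6fa → little-endian bytes:
  [0]=0xfa  [1]=0xf6  [2]=0xc6  [3]=0xe1

fa f6 c6 e1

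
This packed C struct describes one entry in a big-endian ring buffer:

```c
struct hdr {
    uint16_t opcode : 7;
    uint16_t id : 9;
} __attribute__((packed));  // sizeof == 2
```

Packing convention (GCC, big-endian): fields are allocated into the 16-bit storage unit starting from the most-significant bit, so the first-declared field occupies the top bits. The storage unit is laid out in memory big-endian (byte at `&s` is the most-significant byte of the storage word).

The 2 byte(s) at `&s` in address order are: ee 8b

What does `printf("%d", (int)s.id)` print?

139

[0]=0xee [1]=0x8b (big-endian) → word 0xee8b
opcode [9+:7] = (word>>9) & 0x7f = 119
id [0+:9] = (word>>0) & 0x1ff = 139  ←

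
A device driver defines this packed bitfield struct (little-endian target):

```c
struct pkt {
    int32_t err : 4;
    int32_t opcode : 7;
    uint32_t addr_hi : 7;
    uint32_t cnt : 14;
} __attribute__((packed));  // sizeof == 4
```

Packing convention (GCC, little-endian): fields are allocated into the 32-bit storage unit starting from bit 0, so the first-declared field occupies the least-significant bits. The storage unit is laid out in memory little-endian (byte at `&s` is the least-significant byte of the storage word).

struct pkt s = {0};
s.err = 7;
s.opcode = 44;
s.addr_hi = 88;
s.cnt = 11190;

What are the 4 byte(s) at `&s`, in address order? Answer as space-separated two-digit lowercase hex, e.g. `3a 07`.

c7 c2 da ae

err (4b) val=7 bits=0x7 at bit 0: 0x00000007
opcode (7b) val=44 bits=0x2c at bit 4: 0x000002c7
addr_hi (7b) val=88 bits=0x58 at bit 11: 0x0002c2c7
cnt (14b) val=11190 bits=0x2bb6 at bit 18: 0xaedac2c7
word = 0xaedac2c7 → little-endian bytes:
  [0]=0xc7  [1]=0xc2  [2]=0xda  [3]=0xae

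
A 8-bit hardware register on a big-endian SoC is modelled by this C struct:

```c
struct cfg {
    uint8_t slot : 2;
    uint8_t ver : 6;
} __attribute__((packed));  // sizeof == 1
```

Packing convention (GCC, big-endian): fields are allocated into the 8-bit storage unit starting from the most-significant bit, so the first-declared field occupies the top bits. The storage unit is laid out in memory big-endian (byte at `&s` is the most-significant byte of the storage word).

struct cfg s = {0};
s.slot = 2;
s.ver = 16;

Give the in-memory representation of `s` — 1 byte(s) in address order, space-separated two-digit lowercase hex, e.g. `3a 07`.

90

slot (2b) val=2 bits=0x2 at bit 6: 0x80
ver (6b) val=16 bits=0x10 at bit 0: 0x90
word = 0x90 → big-endian bytes:
  [0]=0x90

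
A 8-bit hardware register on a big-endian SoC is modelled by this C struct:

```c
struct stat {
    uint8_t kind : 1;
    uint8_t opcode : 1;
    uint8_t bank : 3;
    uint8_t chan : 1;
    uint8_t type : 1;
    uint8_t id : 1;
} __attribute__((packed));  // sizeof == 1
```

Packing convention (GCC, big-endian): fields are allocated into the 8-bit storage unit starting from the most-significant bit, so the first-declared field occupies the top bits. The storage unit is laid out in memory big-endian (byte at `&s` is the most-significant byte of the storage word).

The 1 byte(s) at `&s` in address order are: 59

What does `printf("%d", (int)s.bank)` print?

[0]=0x59 (big-endian) → word 0x59
kind:1 @ bit 7 → (0x59>>7)&0x1 = 0x0
opcode:1 @ bit 6 → (0x59>>6)&0x1 = 0x1
bank:3 @ bit 3 → (0x59>>3)&0x7 = 0x3  ←
chan:1 @ bit 2 → (0x59>>2)&0x1 = 0x0
type:1 @ bit 1 → (0x59>>1)&0x1 = 0x0
id:1 @ bit 0 → (0x59>>0)&0x1 = 0x1

3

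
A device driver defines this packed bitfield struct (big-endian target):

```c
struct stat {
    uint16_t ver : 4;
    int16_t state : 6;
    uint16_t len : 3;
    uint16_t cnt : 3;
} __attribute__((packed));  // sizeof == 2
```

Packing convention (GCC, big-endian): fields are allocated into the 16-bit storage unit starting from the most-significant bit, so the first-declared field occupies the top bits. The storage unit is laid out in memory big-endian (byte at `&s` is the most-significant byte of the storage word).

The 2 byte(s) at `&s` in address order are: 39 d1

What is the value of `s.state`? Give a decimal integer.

[0]=0x39 [1]=0xd1 (big-endian) → word 0x39d1
ver [12+:4] = (word>>12) & 0xf = 3
state [6+:6] = (word>>6) & 0x3f = 39  ←
len [3+:3] = (word>>3) & 0x7 = 2
cnt [0+:3] = (word>>0) & 0x7 = 1
state signed 6b, MSB=1: 39 - 64 = -25

-25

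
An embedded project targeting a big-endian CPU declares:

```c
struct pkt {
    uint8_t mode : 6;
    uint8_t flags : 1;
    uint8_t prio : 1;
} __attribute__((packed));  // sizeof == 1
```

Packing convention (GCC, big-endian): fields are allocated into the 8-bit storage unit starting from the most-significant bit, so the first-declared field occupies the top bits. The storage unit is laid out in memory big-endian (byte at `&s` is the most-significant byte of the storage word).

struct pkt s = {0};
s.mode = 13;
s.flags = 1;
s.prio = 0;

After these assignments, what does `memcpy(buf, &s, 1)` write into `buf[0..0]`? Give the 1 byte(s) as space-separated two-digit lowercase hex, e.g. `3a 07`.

36

mode (6b) val=13 bits=0xd at bit 2: 0x34
flags (1b) val=1 bits=0x1 at bit 1: 0x36
prio (1b) val=0 bits=0x0 at bit 0: 0x36
word = 0x36 → big-endian bytes:
  [0]=0x36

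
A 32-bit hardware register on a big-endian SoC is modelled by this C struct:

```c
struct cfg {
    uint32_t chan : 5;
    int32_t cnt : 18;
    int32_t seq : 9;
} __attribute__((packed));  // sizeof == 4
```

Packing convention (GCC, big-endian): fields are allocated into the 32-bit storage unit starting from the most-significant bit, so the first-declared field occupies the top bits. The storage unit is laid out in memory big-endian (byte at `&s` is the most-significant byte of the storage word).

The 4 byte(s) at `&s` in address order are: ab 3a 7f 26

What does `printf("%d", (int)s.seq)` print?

-218

[0]=0xab [1]=0x3a [2]=0x7f [3]=0x26 (big-endian) → word 0xab3a7f26
chan [27+:5] = (word>>27) & 0x1f = 21
cnt [9+:18] = (word>>9) & 0x3ffff = 105791
seq [0+:9] = (word>>0) & 0x1ff = 294  ←
seq signed 9b, MSB=1: 294 - 512 = -218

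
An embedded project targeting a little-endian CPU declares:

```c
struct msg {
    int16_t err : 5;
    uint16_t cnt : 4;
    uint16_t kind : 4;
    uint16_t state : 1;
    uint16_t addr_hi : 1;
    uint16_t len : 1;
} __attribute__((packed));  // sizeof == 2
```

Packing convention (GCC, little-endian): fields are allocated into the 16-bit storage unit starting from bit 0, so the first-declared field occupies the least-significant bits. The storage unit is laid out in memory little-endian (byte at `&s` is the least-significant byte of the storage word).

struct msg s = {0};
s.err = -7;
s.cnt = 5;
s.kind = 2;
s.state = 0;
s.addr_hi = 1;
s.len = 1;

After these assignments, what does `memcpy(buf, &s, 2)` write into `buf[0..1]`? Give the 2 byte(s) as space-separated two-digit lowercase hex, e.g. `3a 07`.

b9 c4

err:5 = -7 → 0x19 << 0 → word 0x0019
cnt:4 = 5 → 0x5 << 5 → word 0x00b9
kind:4 = 2 → 0x2 << 9 → word 0x04b9
state:1 = 0 → 0x0 << 13 → word 0x04b9
addr_hi:1 = 1 → 0x1 << 14 → word 0x44b9
len:1 = 1 → 0x1 << 15 → word 0xc4b9
word = 0xc4b9 → little-endian bytes:
  [0]=0xb9  [1]=0xc4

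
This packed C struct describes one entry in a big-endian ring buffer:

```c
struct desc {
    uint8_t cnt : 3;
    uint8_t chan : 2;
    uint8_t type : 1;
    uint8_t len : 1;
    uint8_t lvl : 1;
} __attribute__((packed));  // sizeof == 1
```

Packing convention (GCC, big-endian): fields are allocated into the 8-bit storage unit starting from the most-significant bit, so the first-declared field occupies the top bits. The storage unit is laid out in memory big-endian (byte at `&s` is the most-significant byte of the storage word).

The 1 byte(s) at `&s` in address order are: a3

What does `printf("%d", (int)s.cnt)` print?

[0]=0xa3 (big-endian) → word 0xa3
cnt:3 @ bit 5 → (0xa3>>5)&0x7 = 0x5  ←
chan:2 @ bit 3 → (0xa3>>3)&0x3 = 0x0
type:1 @ bit 2 → (0xa3>>2)&0x1 = 0x0
len:1 @ bit 1 → (0xa3>>1)&0x1 = 0x1
lvl:1 @ bit 0 → (0xa3>>0)&0x1 = 0x1

5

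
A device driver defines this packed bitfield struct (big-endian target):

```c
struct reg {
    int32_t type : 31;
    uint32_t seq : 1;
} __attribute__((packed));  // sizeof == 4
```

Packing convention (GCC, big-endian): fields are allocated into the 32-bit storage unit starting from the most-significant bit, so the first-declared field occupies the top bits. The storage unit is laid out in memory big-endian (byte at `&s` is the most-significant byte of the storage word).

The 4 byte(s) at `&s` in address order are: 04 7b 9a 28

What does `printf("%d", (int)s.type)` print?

[0]=0x04 [1]=0x7b [2]=0x9a [3]=0x28 (big-endian) → word 0x047b9a28
type:31 @ bit 1 → (0x047b9a28>>1)&0x7fffffff = 0x23dcd14  ←
seq:1 @ bit 0 → (0x047b9a28>>0)&0x1 = 0x0
type signed 31b, MSB=0: value = 37604628

37604628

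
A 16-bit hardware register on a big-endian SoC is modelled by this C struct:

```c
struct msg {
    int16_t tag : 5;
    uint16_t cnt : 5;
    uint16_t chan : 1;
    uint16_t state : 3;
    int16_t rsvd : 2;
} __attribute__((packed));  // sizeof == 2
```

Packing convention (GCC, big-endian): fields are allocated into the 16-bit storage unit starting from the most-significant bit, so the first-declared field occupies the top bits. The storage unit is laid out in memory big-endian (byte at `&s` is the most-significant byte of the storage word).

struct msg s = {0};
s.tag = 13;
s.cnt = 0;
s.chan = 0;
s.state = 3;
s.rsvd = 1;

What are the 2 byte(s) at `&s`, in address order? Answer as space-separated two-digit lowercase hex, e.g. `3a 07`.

tag:5 = 13 → 0xd << 11 → word 0x6800
cnt:5 = 0 → 0x0 << 6 → word 0x6800
chan:1 = 0 → 0x0 << 5 → word 0x6800
state:3 = 3 → 0x3 << 2 → word 0x680c
rsvd:2 = 1 → 0x1 << 0 → word 0x680d
word = 0x680d → big-endian bytes:
  [0]=0x68  [1]=0x0d

68 0d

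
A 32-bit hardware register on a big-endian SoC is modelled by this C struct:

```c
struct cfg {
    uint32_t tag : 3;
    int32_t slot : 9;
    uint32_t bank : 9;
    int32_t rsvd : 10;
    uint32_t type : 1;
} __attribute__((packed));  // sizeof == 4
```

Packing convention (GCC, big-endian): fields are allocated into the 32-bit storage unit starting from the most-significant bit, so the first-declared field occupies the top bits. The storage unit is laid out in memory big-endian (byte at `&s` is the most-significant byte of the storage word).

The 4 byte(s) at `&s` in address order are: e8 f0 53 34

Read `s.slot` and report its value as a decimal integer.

[0]=0xe8 [1]=0xf0 [2]=0x53 [3]=0x34 (big-endian) → word 0xe8f05334
tag [29+:3] = (word>>29) & 0x7 = 7
slot [20+:9] = (word>>20) & 0x1ff = 143  ←
bank [11+:9] = (word>>11) & 0x1ff = 10
rsvd [1+:10] = (word>>1) & 0x3ff = 410
type [0+:1] = (word>>0) & 0x1 = 0
slot signed 9b, MSB=0: value = 143

143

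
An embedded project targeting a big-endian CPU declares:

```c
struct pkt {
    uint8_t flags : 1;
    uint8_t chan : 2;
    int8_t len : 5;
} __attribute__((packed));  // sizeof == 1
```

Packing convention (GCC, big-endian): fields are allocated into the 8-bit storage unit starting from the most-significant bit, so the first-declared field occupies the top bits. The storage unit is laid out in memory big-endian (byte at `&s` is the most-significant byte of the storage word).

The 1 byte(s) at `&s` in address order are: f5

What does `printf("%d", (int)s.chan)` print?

3

[0]=0xf5 (big-endian) → word 0xf5
flags [7+:1] = (word>>7) & 0x1 = 1
chan [5+:2] = (word>>5) & 0x3 = 3  ←
len [0+:5] = (word>>0) & 0x1f = 21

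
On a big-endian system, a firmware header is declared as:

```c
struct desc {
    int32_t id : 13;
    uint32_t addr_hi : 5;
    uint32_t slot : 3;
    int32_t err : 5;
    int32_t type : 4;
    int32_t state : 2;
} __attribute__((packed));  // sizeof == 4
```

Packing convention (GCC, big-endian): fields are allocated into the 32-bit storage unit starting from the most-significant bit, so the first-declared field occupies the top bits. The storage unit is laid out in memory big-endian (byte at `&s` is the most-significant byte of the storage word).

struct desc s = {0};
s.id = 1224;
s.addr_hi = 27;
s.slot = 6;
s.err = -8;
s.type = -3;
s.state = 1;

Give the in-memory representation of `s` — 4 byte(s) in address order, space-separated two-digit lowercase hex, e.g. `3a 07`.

26 46 f6 35

id (13b) val=1224 bits=0x4c8 at bit 19: 0x26400000
addr_hi (5b) val=27 bits=0x1b at bit 14: 0x2646c000
slot (3b) val=6 bits=0x6 at bit 11: 0x2646f000
err (5b) val=-8 bits=0x18 at bit 6: 0x2646f600
type (4b) val=-3 bits=0xd at bit 2: 0x2646f634
state (2b) val=1 bits=0x1 at bit 0: 0x2646f635
word = 0x2646f635 → big-endian bytes:
  [0]=0x26  [1]=0x46  [2]=0xf6  [3]=0x35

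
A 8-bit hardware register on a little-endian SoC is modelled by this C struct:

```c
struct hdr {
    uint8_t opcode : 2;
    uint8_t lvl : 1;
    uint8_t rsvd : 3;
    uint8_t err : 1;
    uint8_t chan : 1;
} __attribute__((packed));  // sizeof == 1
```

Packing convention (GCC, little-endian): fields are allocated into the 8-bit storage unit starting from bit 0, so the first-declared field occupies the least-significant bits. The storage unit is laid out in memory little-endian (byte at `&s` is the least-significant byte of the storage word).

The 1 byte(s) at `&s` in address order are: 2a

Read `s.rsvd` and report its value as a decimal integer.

5

[0]=0x2a (little-endian) → word 0x2a
opcode [0+:2] = (word>>0) & 0x3 = 2
lvl [2+:1] = (word>>2) & 0x1 = 0
rsvd [3+:3] = (word>>3) & 0x7 = 5  ←
err [6+:1] = (word>>6) & 0x1 = 0
chan [7+:1] = (word>>7) & 0x1 = 0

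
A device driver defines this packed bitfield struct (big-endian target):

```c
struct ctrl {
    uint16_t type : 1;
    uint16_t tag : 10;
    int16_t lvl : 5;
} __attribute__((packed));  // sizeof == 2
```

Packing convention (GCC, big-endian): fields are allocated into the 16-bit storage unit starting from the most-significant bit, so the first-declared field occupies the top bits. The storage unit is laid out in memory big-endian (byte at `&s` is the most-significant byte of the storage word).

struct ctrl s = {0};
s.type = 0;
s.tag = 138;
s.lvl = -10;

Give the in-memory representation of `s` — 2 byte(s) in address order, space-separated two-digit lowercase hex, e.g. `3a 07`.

type:1 = 0 → 0x0 << 15 → word 0x0000
tag:10 = 138 → 0x8a << 5 → word 0x1140
lvl:5 = -10 → 0x16 << 0 → word 0x1156
word = 0x1156 → big-endian bytes:
  [0]=0x11  [1]=0x56

11 56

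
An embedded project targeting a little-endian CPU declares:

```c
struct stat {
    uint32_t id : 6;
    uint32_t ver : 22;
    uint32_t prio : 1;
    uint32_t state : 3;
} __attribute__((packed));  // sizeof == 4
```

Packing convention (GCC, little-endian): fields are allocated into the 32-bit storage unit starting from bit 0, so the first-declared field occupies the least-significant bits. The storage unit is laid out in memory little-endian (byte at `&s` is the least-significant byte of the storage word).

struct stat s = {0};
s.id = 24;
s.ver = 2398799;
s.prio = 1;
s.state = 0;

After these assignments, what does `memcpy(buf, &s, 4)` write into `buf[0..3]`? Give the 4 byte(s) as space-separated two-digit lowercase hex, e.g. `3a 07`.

[0+:6] id=24 & 0x3f = 0x18; word=0x00000018
[6+:22] ver=2398799 & 0x3fffff = 0x249a4f; word=0x092693d8
[28+:1] prio=1 & 0x1 = 0x1; word=0x192693d8
[29+:3] state=0 & 0x7 = 0x0; word=0x192693d8
word = 0x192693d8 → little-endian bytes:
  [0]=0xd8  [1]=0x93  [2]=0x26  [3]=0x19

d8 93 26 19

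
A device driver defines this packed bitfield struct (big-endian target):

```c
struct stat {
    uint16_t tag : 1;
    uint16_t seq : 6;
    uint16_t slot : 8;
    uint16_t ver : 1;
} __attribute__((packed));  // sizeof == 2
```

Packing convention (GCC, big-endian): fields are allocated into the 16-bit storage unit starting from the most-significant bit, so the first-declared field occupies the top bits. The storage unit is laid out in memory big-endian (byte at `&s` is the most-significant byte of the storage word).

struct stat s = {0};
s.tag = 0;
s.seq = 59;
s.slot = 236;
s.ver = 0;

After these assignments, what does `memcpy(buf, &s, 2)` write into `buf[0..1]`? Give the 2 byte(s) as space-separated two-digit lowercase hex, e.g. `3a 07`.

77 d8

tag:1 = 0 → 0x0 << 15 → word 0x0000
seq:6 = 59 → 0x3b << 9 → word 0x7600
slot:8 = 236 → 0xec << 1 → word 0x77d8
ver:1 = 0 → 0x0 << 0 → word 0x77d8
word = 0x77d8 → big-endian bytes:
  [0]=0x77  [1]=0xd8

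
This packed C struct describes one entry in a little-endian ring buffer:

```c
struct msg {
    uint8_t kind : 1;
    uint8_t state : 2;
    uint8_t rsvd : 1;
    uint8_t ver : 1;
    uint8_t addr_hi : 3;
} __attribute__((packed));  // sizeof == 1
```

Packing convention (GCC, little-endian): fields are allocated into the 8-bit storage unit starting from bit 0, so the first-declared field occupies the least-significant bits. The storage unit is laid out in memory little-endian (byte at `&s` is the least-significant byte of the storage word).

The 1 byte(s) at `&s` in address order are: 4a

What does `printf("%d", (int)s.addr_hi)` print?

2

[0]=0x4a (little-endian) → word 0x4a
kind:1 @ bit 0 → (0x4a>>0)&0x1 = 0x0
state:2 @ bit 1 → (0x4a>>1)&0x3 = 0x1
rsvd:1 @ bit 3 → (0x4a>>3)&0x1 = 0x1
ver:1 @ bit 4 → (0x4a>>4)&0x1 = 0x0
addr_hi:3 @ bit 5 → (0x4a>>5)&0x7 = 0x2  ←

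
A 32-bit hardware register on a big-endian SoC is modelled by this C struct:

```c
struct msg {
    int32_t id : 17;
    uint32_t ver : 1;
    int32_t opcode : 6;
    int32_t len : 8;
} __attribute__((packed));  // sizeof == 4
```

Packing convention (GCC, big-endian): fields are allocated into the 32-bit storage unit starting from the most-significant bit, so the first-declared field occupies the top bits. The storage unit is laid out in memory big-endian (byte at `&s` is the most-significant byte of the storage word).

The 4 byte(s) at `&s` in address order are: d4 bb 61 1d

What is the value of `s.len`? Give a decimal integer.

[0]=0xd4 [1]=0xbb [2]=0x61 [3]=0x1d (big-endian) → word 0xd4bb611d
id:17 @ bit 15 → (0xd4bb611d>>15)&0x1ffff = 0x1a976
ver:1 @ bit 14 → (0xd4bb611d>>14)&0x1 = 0x1
opcode:6 @ bit 8 → (0xd4bb611d>>8)&0x3f = 0x21
len:8 @ bit 0 → (0xd4bb611d>>0)&0xff = 0x1d  ←
len signed 8b, MSB=0: value = 29

29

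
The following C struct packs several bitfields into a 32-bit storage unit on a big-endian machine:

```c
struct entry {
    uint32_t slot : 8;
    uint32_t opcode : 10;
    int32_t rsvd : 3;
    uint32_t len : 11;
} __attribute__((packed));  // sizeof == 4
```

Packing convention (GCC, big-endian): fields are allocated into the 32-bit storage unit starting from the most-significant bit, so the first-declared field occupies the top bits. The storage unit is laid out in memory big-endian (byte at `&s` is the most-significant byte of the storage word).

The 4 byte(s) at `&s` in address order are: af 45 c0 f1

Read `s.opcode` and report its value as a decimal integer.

[0]=0xaf [1]=0x45 [2]=0xc0 [3]=0xf1 (big-endian) → word 0xaf45c0f1
slot [24+:8] = (word>>24) & 0xff = 175
opcode [14+:10] = (word>>14) & 0x3ff = 279  ←
rsvd [11+:3] = (word>>11) & 0x7 = 0
len [0+:11] = (word>>0) & 0x7ff = 241

279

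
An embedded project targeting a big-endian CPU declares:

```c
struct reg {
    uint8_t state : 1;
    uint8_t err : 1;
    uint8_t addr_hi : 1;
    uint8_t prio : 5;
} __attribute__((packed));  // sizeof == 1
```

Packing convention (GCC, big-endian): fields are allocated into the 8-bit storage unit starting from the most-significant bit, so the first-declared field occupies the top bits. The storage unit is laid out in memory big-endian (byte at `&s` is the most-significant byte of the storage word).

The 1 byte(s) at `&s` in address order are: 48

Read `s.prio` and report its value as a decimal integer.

8

[0]=0x48 (big-endian) → word 0x48
state [7+:1] = (word>>7) & 0x1 = 0
err [6+:1] = (word>>6) & 0x1 = 1
addr_hi [5+:1] = (word>>5) & 0x1 = 0
prio [0+:5] = (word>>0) & 0x1f = 8  ←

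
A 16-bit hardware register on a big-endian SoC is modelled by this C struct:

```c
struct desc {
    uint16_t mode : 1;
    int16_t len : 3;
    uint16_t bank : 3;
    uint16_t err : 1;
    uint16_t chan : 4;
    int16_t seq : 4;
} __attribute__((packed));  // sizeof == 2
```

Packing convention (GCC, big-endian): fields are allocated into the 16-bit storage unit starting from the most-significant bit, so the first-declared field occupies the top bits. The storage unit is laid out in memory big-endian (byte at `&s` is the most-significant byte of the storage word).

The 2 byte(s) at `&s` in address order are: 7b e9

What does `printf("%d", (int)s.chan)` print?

14

[0]=0x7b [1]=0xe9 (big-endian) → word 0x7be9
mode [15+:1] = (word>>15) & 0x1 = 0
len [12+:3] = (word>>12) & 0x7 = 7
bank [9+:3] = (word>>9) & 0x7 = 5
err [8+:1] = (word>>8) & 0x1 = 1
chan [4+:4] = (word>>4) & 0xf = 14  ←
seq [0+:4] = (word>>0) & 0xf = 9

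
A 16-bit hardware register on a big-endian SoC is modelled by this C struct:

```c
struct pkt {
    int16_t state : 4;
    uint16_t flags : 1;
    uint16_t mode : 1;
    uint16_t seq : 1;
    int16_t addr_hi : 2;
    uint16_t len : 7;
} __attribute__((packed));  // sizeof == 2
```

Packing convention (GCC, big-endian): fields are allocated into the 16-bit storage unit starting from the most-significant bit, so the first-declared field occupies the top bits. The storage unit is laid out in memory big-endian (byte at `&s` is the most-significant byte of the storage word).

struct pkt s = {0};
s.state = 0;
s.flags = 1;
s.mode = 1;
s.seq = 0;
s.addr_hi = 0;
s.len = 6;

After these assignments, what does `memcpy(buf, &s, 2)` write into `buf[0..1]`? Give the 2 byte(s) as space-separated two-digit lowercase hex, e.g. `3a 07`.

0c 06

state:4 = 0 → 0x0 << 12 → word 0x0000
flags:1 = 1 → 0x1 << 11 → word 0x0800
mode:1 = 1 → 0x1 << 10 → word 0x0c00
seq:1 = 0 → 0x0 << 9 → word 0x0c00
addr_hi:2 = 0 → 0x0 << 7 → word 0x0c00
len:7 = 6 → 0x6 << 0 → word 0x0c06
word = 0x0c06 → big-endian bytes:
  [0]=0x0c  [1]=0x06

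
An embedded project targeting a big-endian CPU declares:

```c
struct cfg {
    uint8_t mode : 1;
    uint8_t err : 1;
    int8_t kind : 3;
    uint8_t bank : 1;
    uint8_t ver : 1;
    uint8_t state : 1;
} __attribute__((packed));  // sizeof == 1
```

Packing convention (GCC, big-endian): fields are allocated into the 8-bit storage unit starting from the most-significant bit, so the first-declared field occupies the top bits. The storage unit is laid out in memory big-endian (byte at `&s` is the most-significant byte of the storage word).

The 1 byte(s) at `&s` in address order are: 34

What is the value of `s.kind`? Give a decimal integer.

[0]=0x34 (big-endian) → word 0x34
mode [7+:1] = (word>>7) & 0x1 = 0
err [6+:1] = (word>>6) & 0x1 = 0
kind [3+:3] = (word>>3) & 0x7 = 6  ←
bank [2+:1] = (word>>2) & 0x1 = 1
ver [1+:1] = (word>>1) & 0x1 = 0
state [0+:1] = (word>>0) & 0x1 = 0
kind signed 3b, MSB=1: 6 - 8 = -2

-2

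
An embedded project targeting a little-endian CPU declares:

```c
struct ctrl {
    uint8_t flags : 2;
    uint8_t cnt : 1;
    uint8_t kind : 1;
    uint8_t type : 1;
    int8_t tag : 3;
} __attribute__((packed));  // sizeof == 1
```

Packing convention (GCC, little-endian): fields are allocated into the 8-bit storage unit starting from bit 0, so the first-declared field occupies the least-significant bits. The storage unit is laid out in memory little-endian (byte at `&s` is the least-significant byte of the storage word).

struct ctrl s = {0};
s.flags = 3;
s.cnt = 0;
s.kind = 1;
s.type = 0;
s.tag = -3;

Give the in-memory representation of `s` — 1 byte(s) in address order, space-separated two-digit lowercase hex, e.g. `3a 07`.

flags:2 = 3 → 0x3 << 0 → word 0x03
cnt:1 = 0 → 0x0 << 2 → word 0x03
kind:1 = 1 → 0x1 << 3 → word 0x0b
type:1 = 0 → 0x0 << 4 → word 0x0b
tag:3 = -3 → 0x5 << 5 → word 0xab
word = 0xab → little-endian bytes:
  [0]=0xab

ab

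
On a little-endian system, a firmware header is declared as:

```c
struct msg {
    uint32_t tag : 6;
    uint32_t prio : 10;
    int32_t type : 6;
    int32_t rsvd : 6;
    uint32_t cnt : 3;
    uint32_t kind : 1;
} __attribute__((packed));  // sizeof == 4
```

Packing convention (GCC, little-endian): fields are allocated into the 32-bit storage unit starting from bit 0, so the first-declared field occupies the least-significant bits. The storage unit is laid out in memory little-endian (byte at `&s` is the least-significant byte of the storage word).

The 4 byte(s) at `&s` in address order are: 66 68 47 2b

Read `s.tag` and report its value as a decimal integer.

38

[0]=0x66 [1]=0x68 [2]=0x47 [3]=0x2b (little-endian) → word 0x2b476866
tag [0+:6] = (word>>0) & 0x3f = 38  ←
prio [6+:10] = (word>>6) & 0x3ff = 417
type [16+:6] = (word>>16) & 0x3f = 7
rsvd [22+:6] = (word>>22) & 0x3f = 45
cnt [28+:3] = (word>>28) & 0x7 = 2
kind [31+:1] = (word>>31) & 0x1 = 0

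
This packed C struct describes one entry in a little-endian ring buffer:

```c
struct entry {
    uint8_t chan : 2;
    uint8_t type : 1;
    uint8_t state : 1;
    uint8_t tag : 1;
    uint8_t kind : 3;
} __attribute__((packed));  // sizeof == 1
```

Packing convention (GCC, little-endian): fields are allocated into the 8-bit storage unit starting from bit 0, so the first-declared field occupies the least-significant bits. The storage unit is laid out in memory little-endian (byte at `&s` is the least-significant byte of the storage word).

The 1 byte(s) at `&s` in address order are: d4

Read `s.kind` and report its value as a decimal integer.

[0]=0xd4 (little-endian) → word 0xd4
chan:2 @ bit 0 → (0xd4>>0)&0x3 = 0x0
type:1 @ bit 2 → (0xd4>>2)&0x1 = 0x1
state:1 @ bit 3 → (0xd4>>3)&0x1 = 0x0
tag:1 @ bit 4 → (0xd4>>4)&0x1 = 0x1
kind:3 @ bit 5 → (0xd4>>5)&0x7 = 0x6  ←

6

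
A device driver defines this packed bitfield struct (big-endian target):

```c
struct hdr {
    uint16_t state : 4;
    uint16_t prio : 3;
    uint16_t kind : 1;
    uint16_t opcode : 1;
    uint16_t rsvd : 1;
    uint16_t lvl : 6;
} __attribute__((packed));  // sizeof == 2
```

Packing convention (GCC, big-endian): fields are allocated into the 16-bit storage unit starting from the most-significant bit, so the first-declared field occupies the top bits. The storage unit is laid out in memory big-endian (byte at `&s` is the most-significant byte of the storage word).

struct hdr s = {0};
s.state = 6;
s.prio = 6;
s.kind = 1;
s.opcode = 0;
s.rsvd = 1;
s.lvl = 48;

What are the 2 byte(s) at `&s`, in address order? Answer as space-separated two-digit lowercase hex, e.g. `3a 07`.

6d 70

state:4 = 6 → 0x6 << 12 → word 0x6000
prio:3 = 6 → 0x6 << 9 → word 0x6c00
kind:1 = 1 → 0x1 << 8 → word 0x6d00
opcode:1 = 0 → 0x0 << 7 → word 0x6d00
rsvd:1 = 1 → 0x1 << 6 → word 0x6d40
lvl:6 = 48 → 0x30 << 0 → word 0x6d70
word = 0x6d70 → big-endian bytes:
  [0]=0x6d  [1]=0x70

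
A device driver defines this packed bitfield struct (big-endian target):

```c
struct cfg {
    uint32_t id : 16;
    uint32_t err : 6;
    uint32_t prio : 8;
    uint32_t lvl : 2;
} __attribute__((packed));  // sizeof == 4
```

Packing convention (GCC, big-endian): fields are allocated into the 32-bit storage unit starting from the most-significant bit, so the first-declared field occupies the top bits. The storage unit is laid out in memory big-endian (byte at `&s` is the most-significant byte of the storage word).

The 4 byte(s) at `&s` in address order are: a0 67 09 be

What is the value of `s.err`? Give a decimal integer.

[0]=0xa0 [1]=0x67 [2]=0x09 [3]=0xbe (big-endian) → word 0xa06709be
id:16 @ bit 16 → (0xa06709be>>16)&0xffff = 0xa067
err:6 @ bit 10 → (0xa06709be>>10)&0x3f = 0x2  ←
prio:8 @ bit 2 → (0xa06709be>>2)&0xff = 0x6f
lvl:2 @ bit 0 → (0xa06709be>>0)&0x3 = 0x2

2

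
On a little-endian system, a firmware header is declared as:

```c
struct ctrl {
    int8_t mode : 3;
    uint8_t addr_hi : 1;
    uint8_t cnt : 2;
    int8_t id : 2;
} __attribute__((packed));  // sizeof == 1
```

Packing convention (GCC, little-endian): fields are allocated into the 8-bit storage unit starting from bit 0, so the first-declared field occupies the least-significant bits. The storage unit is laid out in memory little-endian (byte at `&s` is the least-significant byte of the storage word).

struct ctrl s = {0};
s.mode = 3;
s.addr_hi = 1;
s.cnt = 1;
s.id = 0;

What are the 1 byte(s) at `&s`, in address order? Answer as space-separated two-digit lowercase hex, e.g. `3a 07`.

1b

mode:3 = 3 → 0x3 << 0 → word 0x03
addr_hi:1 = 1 → 0x1 << 3 → word 0x0b
cnt:2 = 1 → 0x1 << 4 → word 0x1b
id:2 = 0 → 0x0 << 6 → word 0x1b
word = 0x1b → little-endian bytes:
  [0]=0x1b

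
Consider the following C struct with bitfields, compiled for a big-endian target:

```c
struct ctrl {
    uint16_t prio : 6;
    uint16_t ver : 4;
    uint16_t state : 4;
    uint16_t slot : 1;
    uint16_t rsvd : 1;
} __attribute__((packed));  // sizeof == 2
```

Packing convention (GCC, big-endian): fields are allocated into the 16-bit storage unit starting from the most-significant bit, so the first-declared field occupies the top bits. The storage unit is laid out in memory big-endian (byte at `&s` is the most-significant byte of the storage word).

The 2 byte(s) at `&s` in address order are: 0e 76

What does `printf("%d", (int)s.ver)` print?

9

[0]=0x0e [1]=0x76 (big-endian) → word 0x0e76
prio:6 @ bit 10 → (0x0e76>>10)&0x3f = 0x3
ver:4 @ bit 6 → (0x0e76>>6)&0xf = 0x9  ←
state:4 @ bit 2 → (0x0e76>>2)&0xf = 0xd
slot:1 @ bit 1 → (0x0e76>>1)&0x1 = 0x1
rsvd:1 @ bit 0 → (0x0e76>>0)&0x1 = 0x0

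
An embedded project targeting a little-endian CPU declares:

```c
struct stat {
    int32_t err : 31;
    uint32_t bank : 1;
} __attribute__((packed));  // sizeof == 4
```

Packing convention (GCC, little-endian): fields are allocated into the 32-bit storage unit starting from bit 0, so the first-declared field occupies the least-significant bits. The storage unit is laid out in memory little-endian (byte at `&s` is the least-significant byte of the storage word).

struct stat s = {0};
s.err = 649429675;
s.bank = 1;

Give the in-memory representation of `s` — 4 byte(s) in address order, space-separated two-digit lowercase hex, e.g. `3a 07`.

[0+:31] err=649429675 & 0x7fffffff = 0x26b582ab; word=0x26b582ab
[31+:1] bank=1 & 0x1 = 0x1; word=0xa6b582ab
word = 0xa6b582ab → little-endian bytes:
  [0]=0xab  [1]=0x82  [2]=0xb5  [3]=0xa6

ab 82 b5 a6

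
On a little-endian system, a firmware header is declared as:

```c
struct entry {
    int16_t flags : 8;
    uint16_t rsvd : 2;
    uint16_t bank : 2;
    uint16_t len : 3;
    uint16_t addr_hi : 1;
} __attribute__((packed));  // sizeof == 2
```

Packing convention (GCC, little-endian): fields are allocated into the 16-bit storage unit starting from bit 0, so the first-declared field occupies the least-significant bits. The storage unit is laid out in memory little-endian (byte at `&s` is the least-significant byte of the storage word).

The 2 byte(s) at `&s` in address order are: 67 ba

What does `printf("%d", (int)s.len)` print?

3

[0]=0x67 [1]=0xba (little-endian) → word 0xba67
flags [0+:8] = (word>>0) & 0xff = 103
rsvd [8+:2] = (word>>8) & 0x3 = 2
bank [10+:2] = (word>>10) & 0x3 = 2
len [12+:3] = (word>>12) & 0x7 = 3  ←
addr_hi [15+:1] = (word>>15) & 0x1 = 1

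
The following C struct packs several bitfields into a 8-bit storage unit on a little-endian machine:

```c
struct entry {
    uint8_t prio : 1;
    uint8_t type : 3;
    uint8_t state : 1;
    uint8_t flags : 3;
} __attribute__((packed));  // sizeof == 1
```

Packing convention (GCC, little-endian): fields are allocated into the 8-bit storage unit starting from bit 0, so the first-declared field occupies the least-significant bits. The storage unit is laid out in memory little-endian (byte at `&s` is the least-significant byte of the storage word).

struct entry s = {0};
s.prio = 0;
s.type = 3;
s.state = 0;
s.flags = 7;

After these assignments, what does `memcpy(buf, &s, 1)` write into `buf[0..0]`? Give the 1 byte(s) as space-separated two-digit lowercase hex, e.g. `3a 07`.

e6

[0+:1] prio=0 & 0x1 = 0x0; word=0x00
[1+:3] type=3 & 0x7 = 0x3; word=0x06
[4+:1] state=0 & 0x1 = 0x0; word=0x06
[5+:3] flags=7 & 0x7 = 0x7; word=0xe6
word = 0xe6 → little-endian bytes:
  [0]=0xe6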